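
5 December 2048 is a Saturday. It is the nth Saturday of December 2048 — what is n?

Day 5 falls in week ⌈5/7⌉ of the month.
Days 1–7 hold the 1st Saturday, 8–14 the 2nd, 15–21 the 3rd, 22–28 the 4th, 29–31 the 5th.
5 is in the range for the 1st.

1st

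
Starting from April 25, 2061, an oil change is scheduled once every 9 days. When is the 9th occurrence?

The 9th occurrence is 8 intervals after the first: 8 × 9 = 72 days after April 25, 2061.
April has 30 days — 5 days to the end of April leaves 67.
May has 31 days (36 left).
June has 30 days (6 left).
6 days into July → July 6, 2061.

July 6, 2061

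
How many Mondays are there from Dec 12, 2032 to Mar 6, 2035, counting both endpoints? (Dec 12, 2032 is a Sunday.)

117

Dec 12, 2032 is a Sunday; the first Monday on or after it is Dec 13, 2032 (1 day later).
From Dec 13, 2032 to Mar 6, 2035: 18 + 365 + 365 + 65 = 813 days (rest of 2032, 2033, 2034, to Mar 6, 2035 in 2035).
813 ÷ 7 = 116 full weeks with remainder 1, so 116 more Mondays after the first → 117.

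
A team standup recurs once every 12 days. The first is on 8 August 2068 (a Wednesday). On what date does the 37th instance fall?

14 October 2069

The 37th occurrence is 36 intervals after the first: 36 × 12 = 432 days after 8 August 2068.
August has 31 days — 23 days to the end of August leaves 409.
From end of August to end of 2068 is 122 days (287 left).
January has 31 days (256 left).
February has 28 days (228 left).
March has 31 days (197 left).
April has 30 days (167 left).
May has 31 days (136 left).
June has 30 days (106 left).
July has 31 days (75 left).
August has 31 days (44 left).
September has 30 days (14 left).
14 days into October → 14 October 2069.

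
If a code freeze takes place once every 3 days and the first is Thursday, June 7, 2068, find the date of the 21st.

The 21st occurrence is 20 intervals after the first: 20 × 3 = 60 days after June 7, 2068.
June has 30 days — 23 days to the end of June leaves 37.
July has 31 days (6 left).
6 days into August → August 6, 2068.

August 6, 2068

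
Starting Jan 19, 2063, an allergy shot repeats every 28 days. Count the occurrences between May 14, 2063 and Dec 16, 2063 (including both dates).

Occurrences land 28·i days after Jan 19, 2063 for i = 0, 1, 2, …
May 14, 2063 is 115 days after the start; 115 ÷ 28 = 4 remainder 3; since the remainder is 3, round up to i = 5. First occurrence in the window: #6 on Jun 8, 2063 (5×28 = 140 days in).
Dec 16, 2063 is 331 days after the start; 331 ÷ 28 = 11 remainder 23. Last occurrence in the window: #12 on Nov 23, 2063.
Occurrences #6 through #12: 7 in total.

7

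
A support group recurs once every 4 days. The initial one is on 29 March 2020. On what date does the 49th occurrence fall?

The 49th occurrence is 48 intervals after the first: 48 × 4 = 192 days after 29 March 2020.
March has 31 days — 2 days to the end of March leaves 190.
April has 30 days (160 left).
May has 31 days (129 left).
June has 30 days (99 left).
July has 31 days (68 left).
August has 31 days (37 left).
September has 30 days (7 left).
7 days into October → 7 October 2020.

7 October 2020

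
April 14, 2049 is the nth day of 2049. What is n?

Days in months before April: 31 + 28 + 31 = 90.
Plus 14 days into April → day 104.

104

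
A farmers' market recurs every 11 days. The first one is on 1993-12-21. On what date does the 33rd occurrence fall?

1994-12-08

The 33rd occurrence is 32 intervals after the first: 32 × 11 = 352 days after 1993-12-21.
December has 31 days — 10 days to the end of December leaves 342.
January has 31 days (311 left).
February has 28 days (283 left).
March has 31 days (252 left).
April has 30 days (222 left).
May has 31 days (191 left).
June has 30 days (161 left).
July has 31 days (130 left).
August has 31 days (99 left).
September has 30 days (69 left).
October has 31 days (38 left).
November has 30 days (8 left).
8 days into December → 1994-12-08.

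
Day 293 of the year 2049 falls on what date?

Oct 20, 2049

Jan has 31 days (293 − 31 = 262 remain).
Feb has 28 days (262 − 28 = 234 remain).
Mar has 31 days (234 − 31 = 203 remain).
Apr has 30 days (203 − 30 = 173 remain).
May has 31 days (173 − 31 = 142 remain).
Jun has 30 days (142 − 30 = 112 remain).
Jul has 31 days (112 − 31 = 81 remain).
Aug has 31 days (81 − 31 = 50 remain).
Sep has 30 days (50 − 30 = 20 remain).
20 into Oct → Oct 20.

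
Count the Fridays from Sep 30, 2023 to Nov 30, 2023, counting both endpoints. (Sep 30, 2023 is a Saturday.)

Sep 30, 2023 is a Saturday; the first Friday on or after it is Oct 6, 2023 (6 days later).
From Oct 6, 2023 to Nov 30, 2023: 25 + 30 = 55 days (rest of Oct, Nov).
55 ÷ 7 = 7 full weeks with remainder 6, so 7 more Fridays after the first → 8.

8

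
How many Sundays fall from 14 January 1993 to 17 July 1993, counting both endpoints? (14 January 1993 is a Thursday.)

26

14 January 1993 is a Thursday; the first Sunday on or after it is 17 January 1993 (3 days later).
From 17 January 1993 to 17 July 1993: 14 + 28 + 31 + 30 + 31 + 30 + 17 = 181 days (rest of January, February, March, April, May, June, July).
181 ÷ 7 = 25 full weeks with remainder 6, so 25 more Sundays after the first → 26.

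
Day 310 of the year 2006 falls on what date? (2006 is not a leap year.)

January has 31 days (310 − 31 = 279 remain).
February has 28 days (279 − 28 = 251 remain).
March has 31 days (251 − 31 = 220 remain).
April has 30 days (220 − 30 = 190 remain).
May has 31 days (190 − 31 = 159 remain).
June has 30 days (159 − 30 = 129 remain).
July has 31 days (129 − 31 = 98 remain).
August has 31 days (98 − 31 = 67 remain).
September has 30 days (67 − 30 = 37 remain).
October has 31 days (37 − 31 = 6 remain).
6 into November → November 6.

6 November 2006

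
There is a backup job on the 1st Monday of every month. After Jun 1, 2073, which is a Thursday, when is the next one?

Jun 5, 2073

Jun 2073 starts on a Thursday, so its 1st Monday is Jun 5, 2073 (4 days in).
Jun 5, 2073 is after Jun 1, 2073, so that is the next one.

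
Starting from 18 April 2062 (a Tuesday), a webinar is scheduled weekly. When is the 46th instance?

The 46th occurrence is 45 intervals after the first: 45 × 7 = 315 days after 18 April 2062.
April has 30 days — 12 days to the end of April leaves 303.
May has 31 days (272 left).
June has 30 days (242 left).
July has 31 days (211 left).
August has 31 days (180 left).
September has 30 days (150 left).
October has 31 days (119 left).
November has 30 days (89 left).
December has 31 days (58 left).
January has 31 days (27 left).
27 days into February → 27 February 2063.

27 February 2063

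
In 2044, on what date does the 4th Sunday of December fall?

December 2044 begins on a Thursday, so the first Sunday is December 4 (3 days later).
The 4th Sunday is 3 weeks later: 4 + 21 = 25.

25 December 2044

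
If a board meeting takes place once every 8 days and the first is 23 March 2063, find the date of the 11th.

11 June 2063

The 11th occurrence is 10 intervals after the first: 10 × 8 = 80 days after 23 March 2063.
March has 31 days — 8 days to the end of March leaves 72.
April has 30 days (42 left).
May has 31 days (11 left).
11 days into June → 11 June 2063.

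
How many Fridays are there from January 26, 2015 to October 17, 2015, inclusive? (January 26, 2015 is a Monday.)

January 26, 2015 is a Monday; the first Friday on or after it is January 30, 2015 (4 days later).
From January 30, 2015 to October 17, 2015: 1 + 28 + 31 + 30 + 31 + 30 + 31 + 31 + 30 + 17 = 260 days (rest of January, February, March, April, May, June, July, August, September, October).
260 ÷ 7 = 37 full weeks with remainder 1, so 37 more Fridays after the first → 38.

38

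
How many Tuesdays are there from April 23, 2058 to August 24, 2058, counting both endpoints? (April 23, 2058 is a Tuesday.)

18

April 23, 2058 is a Tuesday; the first Tuesday on or after it is April 23, 2058.
From April 23, 2058 to August 24, 2058: 7 + 31 + 30 + 31 + 24 = 123 days (rest of April, May, June, July, August).
123 ÷ 7 = 17 full weeks with remainder 4, so 17 more Tuesdays after the first → 18.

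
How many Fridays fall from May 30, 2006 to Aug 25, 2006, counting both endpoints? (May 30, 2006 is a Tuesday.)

13

May 30, 2006 is a Tuesday; the first Friday on or after it is Jun 2, 2006 (3 days later).
From Jun 2, 2006 to Aug 25, 2006: 28 + 31 + 25 = 84 days (rest of Jun, Jul, Aug).
84 ÷ 7 = 12 full weeks with remainder 0, so 12 more Fridays after the first → 13.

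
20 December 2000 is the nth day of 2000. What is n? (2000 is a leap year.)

355

Days in months before December: 31 + 29 + 31 + 30 + 31 + 30 + 31 + 31 + 30 + 31 + 30 = 335.
Plus 20 days into December → day 355.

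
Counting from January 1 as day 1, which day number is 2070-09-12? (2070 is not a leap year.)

Days in months before September: 31 + 28 + 31 + 30 + 31 + 30 + 31 + 31 = 243.
Plus 12 days into September → day 255.

255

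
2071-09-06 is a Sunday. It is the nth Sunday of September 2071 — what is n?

Day 6 falls in week ⌈6/7⌉ of the month.
Days 1–7 hold the 1st Sunday, 8–14 the 2nd, 15–21 the 3rd, 22–28 the 4th, 29–31 the 5th.
6 is in the range for the 1st.

1st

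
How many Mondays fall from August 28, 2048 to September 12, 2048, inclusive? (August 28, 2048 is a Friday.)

August 28, 2048 is a Friday; the first Monday on or after it is August 31, 2048 (3 days later).
From August 31, 2048 to September 12, 2048: 0 + 12 = 12 days (rest of August, September).
12 ÷ 7 = 1 full weeks with remainder 5, so 1 more Mondays after the first → 2.

2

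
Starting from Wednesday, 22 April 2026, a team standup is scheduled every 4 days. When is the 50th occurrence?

4 November 2026

The 50th occurrence is 49 intervals after the first: 49 × 4 = 196 days after 22 April 2026.
April has 30 days — 8 days to the end of April leaves 188.
May has 31 days (157 left).
June has 30 days (127 left).
July has 31 days (96 left).
August has 31 days (65 left).
September has 30 days (35 left).
October has 31 days (4 left).
4 days into November → 4 November 2026.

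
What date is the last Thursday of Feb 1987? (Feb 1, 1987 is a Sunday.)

Feb 26, 1987

Feb 1987 begins on a Sunday, so the first Thursday is Feb 5 (4 days later).
Feb 1987 has 28 days. Adding weeks: 5, 12, 19, 26 — the last one ≤ 28 is the 26th.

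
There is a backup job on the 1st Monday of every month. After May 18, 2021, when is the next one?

May 2021 starts on a Saturday, so its 1st Monday is May 3, 2021 (2 days in).
That is not after May 18, 2021, so look at June 2021.
June 2021 starts on a Tuesday, so its 1st Monday is June 7, 2021 (6 days in).

June 7, 2021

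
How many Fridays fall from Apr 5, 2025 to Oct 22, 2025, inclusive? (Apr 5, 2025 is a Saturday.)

28

Apr 5, 2025 is a Saturday; the first Friday on or after it is Apr 11, 2025 (6 days later).
From Apr 11, 2025 to Oct 22, 2025: 19 + 31 + 30 + 31 + 31 + 30 + 22 = 194 days (rest of Apr, May, Jun, Jul, Aug, Sep, Oct).
194 ÷ 7 = 27 full weeks with remainder 5, so 27 more Fridays after the first → 28.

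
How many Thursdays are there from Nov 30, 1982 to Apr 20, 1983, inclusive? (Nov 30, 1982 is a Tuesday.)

20

Nov 30, 1982 is a Tuesday; the first Thursday on or after it is Dec 2, 1982 (2 days later).
From Dec 2, 1982 to Apr 20, 1983: 29 + 31 + 28 + 31 + 20 = 139 days (rest of Dec, Jan, Feb, Mar, Apr).
139 ÷ 7 = 19 full weeks with remainder 6, so 19 more Thursdays after the first → 20.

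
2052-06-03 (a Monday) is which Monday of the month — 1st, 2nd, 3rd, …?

1st

Day 3 falls in week ⌈3/7⌉ of the month.
Days 1–7 hold the 1st Monday, 8–14 the 2nd, 15–21 the 3rd, 22–28 the 4th, 29–31 the 5th.
3 is in the range for the 1st.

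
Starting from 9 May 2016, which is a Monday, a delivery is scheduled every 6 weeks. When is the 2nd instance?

The 2nd occurrence is 1 interval after the first: 1 × 42 = 42 days after 9 May 2016.
May has 31 days — 22 days to the end of May leaves 20.
20 days into June → 20 June 2016.

20 June 2016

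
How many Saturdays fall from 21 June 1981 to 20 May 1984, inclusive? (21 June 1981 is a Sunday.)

152

21 June 1981 is a Sunday; the first Saturday on or after it is 27 June 1981 (6 days later).
From 27 June 1981 to 20 May 1984: 187 + 365 + 365 + 141 = 1058 days (rest of 1981, 1982, 1983, to 20 May 1984 in 1984).
1058 ÷ 7 = 151 full weeks with remainder 1, so 151 more Saturdays after the first → 152.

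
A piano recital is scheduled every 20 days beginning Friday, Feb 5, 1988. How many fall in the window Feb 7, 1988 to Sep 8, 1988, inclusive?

Occurrences land 20·i days after Feb 5, 1988 for i = 0, 1, 2, …
Feb 7, 1988 is 2 days after the start; 2 ÷ 20 = 0 remainder 2; since the remainder is 2, round up to i = 1. First occurrence in the window: #2 on Feb 25, 1988 (1×20 = 20 days in).
Sep 8, 1988 is 216 days after the start; 216 ÷ 20 = 10 remainder 16. Last occurrence in the window: #11 on Aug 23, 1988.
Occurrences #2 through #11: 10 in total.

10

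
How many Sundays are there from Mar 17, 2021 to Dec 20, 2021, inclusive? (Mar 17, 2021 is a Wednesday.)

Mar 17, 2021 is a Wednesday; the first Sunday on or after it is Mar 21, 2021 (4 days later).
From Mar 21, 2021 to Dec 20, 2021: 10 + 30 + 31 + 30 + 31 + 31 + 30 + 31 + 30 + 20 = 274 days (rest of Mar, Apr, May, Jun, Jul, Aug, Sep, Oct, Nov, Dec).
274 ÷ 7 = 39 full weeks with remainder 1, so 39 more Sundays after the first → 40.

40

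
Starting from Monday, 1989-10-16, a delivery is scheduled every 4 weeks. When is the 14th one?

The 14th occurrence is 13 intervals after the first: 13 × 28 = 364 days after 1989-10-16.
October has 31 days — 15 days to the end of October leaves 349.
November has 30 days (319 left).
December has 31 days (288 left).
January has 31 days (257 left).
February has 28 days (229 left).
March has 31 days (198 left).
April has 30 days (168 left).
May has 31 days (137 left).
June has 30 days (107 left).
July has 31 days (76 left).
August has 31 days (45 left).
September has 30 days (15 left).
15 days into October → 1990-10-15.

1990-10-15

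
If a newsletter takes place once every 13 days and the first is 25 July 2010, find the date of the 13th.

The 13th occurrence is 12 intervals after the first: 12 × 13 = 156 days after 25 July 2010.
July has 31 days — 6 days to the end of July leaves 150.
August has 31 days (119 left).
September has 30 days (89 left).
October has 31 days (58 left).
November has 30 days (28 left).
28 days into December → 28 December 2010.

28 December 2010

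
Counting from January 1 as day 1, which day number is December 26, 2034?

Days in months before December: 31 + 28 + 31 + 30 + 31 + 30 + 31 + 31 + 30 + 31 + 30 = 334.
Plus 26 days into December → day 360.

360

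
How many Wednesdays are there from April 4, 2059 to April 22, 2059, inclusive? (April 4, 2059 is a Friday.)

2

April 4, 2059 is a Friday; the first Wednesday on or after it is April 9, 2059 (5 days later).
From April 9, 2059 to April 22, 2059 is 22 − 9 = 13 days.
13 ÷ 7 = 1 full weeks with remainder 6, so 1 more Wednesdays after the first → 2.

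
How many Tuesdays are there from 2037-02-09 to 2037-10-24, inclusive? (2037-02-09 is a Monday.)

2037-02-09 is a Monday; the first Tuesday on or after it is 2037-02-10 (1 day later).
From 2037-02-10 to 2037-10-24: 18 + 31 + 30 + 31 + 30 + 31 + 31 + 30 + 24 = 256 days (rest of February, March, April, May, June, July, August, September, October).
256 ÷ 7 = 36 full weeks with remainder 4, so 36 more Tuesdays after the first → 37.

37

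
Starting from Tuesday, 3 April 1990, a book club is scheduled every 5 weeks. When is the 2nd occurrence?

The 2nd occurrence is 1 interval after the first: 1 × 35 = 35 days after 3 April 1990.
April has 30 days — 27 days to the end of April leaves 8.
8 days into May → 8 May 1990.

8 May 1990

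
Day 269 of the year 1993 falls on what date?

January has 31 days (269 − 31 = 238 remain).
February has 28 days (238 − 28 = 210 remain).
March has 31 days (210 − 31 = 179 remain).
April has 30 days (179 − 30 = 149 remain).
May has 31 days (149 − 31 = 118 remain).
June has 30 days (118 − 30 = 88 remain).
July has 31 days (88 − 31 = 57 remain).
August has 31 days (57 − 31 = 26 remain).
26 into September → September 26.

September 26, 1993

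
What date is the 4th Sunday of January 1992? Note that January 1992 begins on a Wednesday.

January 1992 begins on a Wednesday, so the first Sunday is January 5 (4 days later).
The 4th Sunday is 3 weeks later: 5 + 21 = 26.

26 January 1992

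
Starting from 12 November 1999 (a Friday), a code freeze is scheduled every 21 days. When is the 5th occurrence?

The 5th occurrence is 4 intervals after the first: 4 × 21 = 84 days after 12 November 1999.
November has 30 days — 18 days to the end of November leaves 66.
December has 31 days (35 left).
January has 31 days (4 left).
4 days into February → 4 February 2000.

4 February 2000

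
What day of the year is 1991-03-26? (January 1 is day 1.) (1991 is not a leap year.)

Days in months before March: 31 + 28 = 59.
Plus 26 days into March → day 85.

85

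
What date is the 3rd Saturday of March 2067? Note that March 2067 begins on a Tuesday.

March 2067 begins on a Tuesday, so the first Saturday is March 5 (4 days later).
The 3rd Saturday is 2 weeks later: 5 + 14 = 19.

2067-03-19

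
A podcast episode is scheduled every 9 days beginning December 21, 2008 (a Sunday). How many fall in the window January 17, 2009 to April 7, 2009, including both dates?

9

Occurrences land 9·i days after December 21, 2008 for i = 0, 1, 2, …
January 17, 2009 is 27 days after the start; 27 ÷ 9 = 3 remainder 0. First occurrence in the window: #4 on January 17, 2009 (3×9 = 27 days in).
April 7, 2009 is 107 days after the start; 107 ÷ 9 = 11 remainder 8. Last occurrence in the window: #12 on March 30, 2009.
Occurrences #4 through #12: 9 in total.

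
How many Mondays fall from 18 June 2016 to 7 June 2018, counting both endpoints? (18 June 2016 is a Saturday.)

18 June 2016 is a Saturday; the first Monday on or after it is 20 June 2016 (2 days later).
From 20 June 2016 to 7 June 2018: 194 + 365 + 158 = 717 days (rest of 2016, 2017, to 7 June 2018 in 2018).
717 ÷ 7 = 102 full weeks with remainder 3, so 102 more Mondays after the first → 103.

103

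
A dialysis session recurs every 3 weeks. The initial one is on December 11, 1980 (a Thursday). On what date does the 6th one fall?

The 6th occurrence is 5 intervals after the first: 5 × 21 = 105 days after December 11, 1980.
December has 31 days — 20 days to the end of December leaves 85.
January has 31 days (54 left).
February has 28 days (26 left).
26 days into March → March 26, 1981.

March 26, 1981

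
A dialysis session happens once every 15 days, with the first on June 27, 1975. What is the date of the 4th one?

The 4th occurrence is 3 intervals after the first: 3 × 15 = 45 days after June 27, 1975.
June has 30 days — 3 days to the end of June leaves 42.
July has 31 days (11 left).
11 days into August → August 11, 1975.

August 11, 1975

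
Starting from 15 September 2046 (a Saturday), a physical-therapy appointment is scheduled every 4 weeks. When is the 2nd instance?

The 2nd occurrence is 1 interval after the first: 1 × 28 = 28 days after 15 September 2046.
September has 30 days — 15 days to the end of September leaves 13.
13 days into October → 13 October 2046.

13 October 2046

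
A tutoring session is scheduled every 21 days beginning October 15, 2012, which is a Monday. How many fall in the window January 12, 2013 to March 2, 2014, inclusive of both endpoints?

Occurrences land 21·i days after October 15, 2012 for i = 0, 1, 2, …
January 12, 2013 is 89 days after the start; 89 ÷ 21 = 4 remainder 5; since the remainder is 5, round up to i = 5. First occurrence in the window: #6 on January 28, 2013 (5×21 = 105 days in).
March 2, 2014 is 503 days after the start; 503 ÷ 21 = 23 remainder 20. Last occurrence in the window: #24 on February 10, 2014.
Occurrences #6 through #24: 19 in total.

19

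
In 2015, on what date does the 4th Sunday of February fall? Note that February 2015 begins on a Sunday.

February 2015 begins on a Sunday, so the first Sunday is February 1.
The 4th Sunday is 3 weeks later: 1 + 21 = 22.

22 February 2015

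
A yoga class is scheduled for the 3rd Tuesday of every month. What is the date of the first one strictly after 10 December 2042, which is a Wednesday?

16 December 2042

December 2042 starts on a Monday; its first Tuesday is the 2nd, so the 3rd Tuesday is the 16th — 16 December 2042.
16 December 2042 is after 10 December 2042, so that is the next one.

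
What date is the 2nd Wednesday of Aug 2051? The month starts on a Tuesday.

Aug 2051 begins on a Tuesday, so the first Wednesday is Aug 2 (1 day later).
The 2nd Wednesday is 1 weeks later: 2 + 7 = 9.

Aug 9, 2051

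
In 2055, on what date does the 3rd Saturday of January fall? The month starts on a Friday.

January 2055 begins on a Friday, so the first Saturday is January 2 (1 day later).
The 3rd Saturday is 2 weeks later: 2 + 14 = 16.

16 January 2055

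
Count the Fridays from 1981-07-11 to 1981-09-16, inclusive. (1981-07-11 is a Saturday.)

9

1981-07-11 is a Saturday; the first Friday on or after it is 1981-07-17 (6 days later).
From 1981-07-17 to 1981-09-16: 14 + 31 + 16 = 61 days (rest of July, August, September).
61 ÷ 7 = 8 full weeks with remainder 5, so 8 more Fridays after the first → 9.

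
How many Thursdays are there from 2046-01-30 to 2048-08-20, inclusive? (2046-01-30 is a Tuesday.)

2046-01-30 is a Tuesday; the first Thursday on or after it is 2046-02-01 (2 days later).
From 2046-02-01 to 2048-08-20: 333 + 365 + 233 = 931 days (rest of 2046, 2047, to 2048-08-20 in 2048).
931 ÷ 7 = 133 full weeks with remainder 0, so 133 more Thursdays after the first → 134.

134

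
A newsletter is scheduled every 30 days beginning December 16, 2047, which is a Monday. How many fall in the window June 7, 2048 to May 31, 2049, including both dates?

12

Occurrences land 30·i days after December 16, 2047 for i = 0, 1, 2, …
June 7, 2048 is 174 days after the start; 174 ÷ 30 = 5 remainder 24; since the remainder is 24, round up to i = 6. First occurrence in the window: #7 on June 13, 2048 (6×30 = 180 days in).
May 31, 2049 is 532 days after the start; 532 ÷ 30 = 17 remainder 22. Last occurrence in the window: #18 on May 9, 2049.
Occurrences #7 through #18: 12 in total.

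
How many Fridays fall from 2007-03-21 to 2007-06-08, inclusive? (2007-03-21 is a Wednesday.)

12

2007-03-21 is a Wednesday; the first Friday on or after it is 2007-03-23 (2 days later).
From 2007-03-23 to 2007-06-08: 8 + 30 + 31 + 8 = 77 days (rest of March, April, May, June).
77 ÷ 7 = 11 full weeks with remainder 0, so 11 more Fridays after the first → 12.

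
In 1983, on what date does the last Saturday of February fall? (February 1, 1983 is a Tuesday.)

February 26, 1983

February 1983 begins on a Tuesday, so the first Saturday is February 5 (4 days later).
February 1983 has 28 days. Adding weeks: 5, 12, 19, 26 — the last one ≤ 28 is the 26th.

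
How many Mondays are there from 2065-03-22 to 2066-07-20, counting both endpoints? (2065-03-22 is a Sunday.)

70

2065-03-22 is a Sunday; the first Monday on or after it is 2065-03-23 (1 day later).
From 2065-03-23 to 2066-07-20: 283 + 201 = 484 days (rest of 2065, to 2066-07-20 in 2066).
484 ÷ 7 = 69 full weeks with remainder 1, so 69 more Mondays after the first → 70.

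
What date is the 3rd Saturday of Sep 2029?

Sep 2029 begins on a Saturday, so the first Saturday is Sep 1.
The 3rd Saturday is 2 weeks later: 1 + 14 = 15.

Sep 15, 2029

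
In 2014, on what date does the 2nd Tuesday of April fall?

April 2014 begins on a Tuesday, so the first Tuesday is April 1.
The 2nd Tuesday is 1 weeks later: 1 + 7 = 8.

8 April 2014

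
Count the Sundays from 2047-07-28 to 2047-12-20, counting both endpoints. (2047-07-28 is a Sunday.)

21

2047-07-28 is a Sunday; the first Sunday on or after it is 2047-07-28.
From 2047-07-28 to 2047-12-20: 3 + 31 + 30 + 31 + 30 + 20 = 145 days (rest of July, August, September, October, November, December).
145 ÷ 7 = 20 full weeks with remainder 5, so 20 more Sundays after the first → 21.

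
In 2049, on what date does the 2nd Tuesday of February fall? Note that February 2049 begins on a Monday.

9 February 2049

February 2049 begins on a Monday, so the first Tuesday is February 2 (1 day later).
The 2nd Tuesday is 1 weeks later: 2 + 7 = 9.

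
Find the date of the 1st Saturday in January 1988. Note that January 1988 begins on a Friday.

January 2, 1988

January 1988 begins on a Friday, so the first Saturday is January 2 (1 day later).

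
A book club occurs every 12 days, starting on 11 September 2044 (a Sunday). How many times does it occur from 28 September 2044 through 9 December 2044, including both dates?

Occurrences land 12·i days after 11 September 2044 for i = 0, 1, 2, …
28 September 2044 is 17 days after the start; 17 ÷ 12 = 1 remainder 5; since the remainder is 5, round up to i = 2. First occurrence in the window: #3 on 5 October 2044 (2×12 = 24 days in).
9 December 2044 is 89 days after the start; 89 ÷ 12 = 7 remainder 5. Last occurrence in the window: #8 on 4 December 2044.
Occurrences #3 through #8: 6 in total.

6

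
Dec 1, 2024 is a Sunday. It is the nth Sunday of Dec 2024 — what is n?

1st

Day 1 falls in week ⌈1/7⌉ of the month.
Days 1–7 hold the 1st Sunday, 8–14 the 2nd, 15–21 the 3rd, 22–28 the 4th, 29–31 the 5th.
1 is in the range for the 1st.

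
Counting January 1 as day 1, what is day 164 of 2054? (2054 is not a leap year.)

Jan has 31 days (164 − 31 = 133 remain).
Feb has 28 days (133 − 28 = 105 remain).
Mar has 31 days (105 − 31 = 74 remain).
Apr has 30 days (74 − 30 = 44 remain).
May has 31 days (44 − 31 = 13 remain).
13 into Jun → Jun 13.

Jun 13, 2054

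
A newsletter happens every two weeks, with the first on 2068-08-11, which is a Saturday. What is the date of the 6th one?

2068-10-20

The 6th occurrence is 5 intervals after the first: 5 × 14 = 70 days after 2068-08-11.
August has 31 days — 20 days to the end of August leaves 50.
September has 30 days (20 left).
20 days into October → 2068-10-20.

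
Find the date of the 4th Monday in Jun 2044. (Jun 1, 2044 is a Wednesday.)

Jun 2044 begins on a Wednesday, so the first Monday is Jun 6 (5 days later).
The 4th Monday is 3 weeks later: 6 + 21 = 27.

Jun 27, 2044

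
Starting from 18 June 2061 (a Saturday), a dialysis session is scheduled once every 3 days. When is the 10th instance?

15 July 2061

The 10th occurrence is 9 intervals after the first: 9 × 3 = 27 days after 18 June 2061.
June has 30 days — 12 days to the end of June leaves 15.
15 days into July → 15 July 2061.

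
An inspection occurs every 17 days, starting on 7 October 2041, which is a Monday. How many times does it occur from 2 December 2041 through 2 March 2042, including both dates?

Occurrences land 17·i days after 7 October 2041 for i = 0, 1, 2, …
2 December 2041 is 56 days after the start; 56 ÷ 17 = 3 remainder 5; since the remainder is 5, round up to i = 4. First occurrence in the window: #5 on 14 December 2041 (4×17 = 68 days in).
2 March 2042 is 146 days after the start; 146 ÷ 17 = 8 remainder 10. Last occurrence in the window: #9 on 20 February 2042.
Occurrences #5 through #9: 5 in total.

5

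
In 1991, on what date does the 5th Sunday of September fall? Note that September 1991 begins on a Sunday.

September 1991 begins on a Sunday, so the first Sunday is September 1.
The 5th Sunday is 4 weeks later: 1 + 28 = 29.

September 29, 1991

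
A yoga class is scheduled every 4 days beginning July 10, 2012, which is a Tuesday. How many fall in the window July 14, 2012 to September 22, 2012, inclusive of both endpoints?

Occurrences land 4·i days after July 10, 2012 for i = 0, 1, 2, …
July 14, 2012 is 4 days after the start; 4 ÷ 4 = 1 remainder 0. First occurrence in the window: #2 on July 14, 2012 (1×4 = 4 days in).
September 22, 2012 is 74 days after the start; 74 ÷ 4 = 18 remainder 2. Last occurrence in the window: #19 on September 20, 2012.
Occurrences #2 through #19: 18 in total.

18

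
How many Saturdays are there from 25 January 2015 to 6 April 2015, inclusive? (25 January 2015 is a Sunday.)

10

25 January 2015 is a Sunday; the first Saturday on or after it is 31 January 2015 (6 days later).
From 31 January 2015 to 6 April 2015: 0 + 28 + 31 + 6 = 65 days (rest of January, February, March, April).
65 ÷ 7 = 9 full weeks with remainder 2, so 9 more Saturdays after the first → 10.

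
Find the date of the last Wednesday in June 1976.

June 1976 begins on a Tuesday, so the first Wednesday is June 2 (1 day later).
June 1976 has 30 days. Adding weeks: 2, 9, 16, 23, 30 — the last one ≤ 30 is the 30th.

30 June 1976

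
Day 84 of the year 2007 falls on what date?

Jan has 31 days (84 − 31 = 53 remain).
Feb has 28 days (53 − 28 = 25 remain).
25 into Mar → Mar 25.

Mar 25, 2007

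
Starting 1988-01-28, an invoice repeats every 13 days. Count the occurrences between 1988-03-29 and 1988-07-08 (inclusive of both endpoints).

Occurrences land 13·i days after 1988-01-28 for i = 0, 1, 2, …
1988-03-29 is 61 days after the start; 61 ÷ 13 = 4 remainder 9; since the remainder is 9, round up to i = 5. First occurrence in the window: #6 on 1988-04-02 (5×13 = 65 days in).
1988-07-08 is 162 days after the start; 162 ÷ 13 = 12 remainder 6. Last occurrence in the window: #13 on 1988-07-02.
Occurrences #6 through #13: 8 in total.

8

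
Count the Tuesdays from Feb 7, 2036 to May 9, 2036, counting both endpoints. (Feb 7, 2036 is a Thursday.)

Feb 7, 2036 is a Thursday; the first Tuesday on or after it is Feb 12, 2036 (5 days later).
From Feb 12, 2036 to May 9, 2036: 17 + 31 + 30 + 9 = 87 days (rest of Feb, Mar, Apr, May).
87 ÷ 7 = 12 full weeks with remainder 3, so 12 more Tuesdays after the first → 13.

13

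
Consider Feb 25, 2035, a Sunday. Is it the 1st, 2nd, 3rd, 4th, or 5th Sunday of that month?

Day 25 falls in week ⌈25/7⌉ of the month.
Days 1–7 hold the 1st Sunday, 8–14 the 2nd, 15–21 the 3rd, 22–28 the 4th, 29–31 the 5th.
25 is in the range for the 4th.

4th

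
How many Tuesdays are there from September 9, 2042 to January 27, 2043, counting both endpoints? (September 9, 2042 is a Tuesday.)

21

September 9, 2042 is a Tuesday; the first Tuesday on or after it is September 9, 2042.
From September 9, 2042 to January 27, 2043: 21 + 31 + 30 + 31 + 27 = 140 days (rest of September, October, November, December, January).
140 ÷ 7 = 20 full weeks with remainder 0, so 20 more Tuesdays after the first → 21.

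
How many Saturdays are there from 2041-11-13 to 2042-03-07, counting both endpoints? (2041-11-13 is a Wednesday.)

2041-11-13 is a Wednesday; the first Saturday on or after it is 2041-11-16 (3 days later).
From 2041-11-16 to 2042-03-07: 14 + 31 + 31 + 28 + 7 = 111 days (rest of November, December, January, February, March).
111 ÷ 7 = 15 full weeks with remainder 6, so 15 more Saturdays after the first → 16.

16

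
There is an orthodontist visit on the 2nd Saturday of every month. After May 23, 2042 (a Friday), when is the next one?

May 2042 starts on a Thursday; its first Saturday is the 3rd, so the 2nd Saturday is the 10th — May 10, 2042.
That is not after May 23, 2042, so look at Jun 2042.
Jun 2042 starts on a Sunday; its first Saturday is the 7th, so the 2nd Saturday is the 14th — Jun 14, 2042.

Jun 14, 2042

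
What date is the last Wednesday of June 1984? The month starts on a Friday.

June 27, 1984

June 1984 begins on a Friday, so the first Wednesday is June 6 (5 days later).
June 1984 has 30 days. Adding weeks: 6, 13, 20, 27 — the last one ≤ 30 is the 27th.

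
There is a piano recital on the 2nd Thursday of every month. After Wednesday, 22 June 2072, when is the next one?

14 July 2072

June 2072 starts on a Wednesday; its first Thursday is the 2nd, so the 2nd Thursday is the 9th — 9 June 2072.
That is not after 22 June 2072, so look at July 2072.
July 2072 starts on a Friday; its first Thursday is the 7th, so the 2nd Thursday is the 14th — 14 July 2072.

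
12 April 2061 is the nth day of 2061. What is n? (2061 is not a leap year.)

102

Days in months before April: 31 + 28 + 31 = 90.
Plus 12 days into April → day 102.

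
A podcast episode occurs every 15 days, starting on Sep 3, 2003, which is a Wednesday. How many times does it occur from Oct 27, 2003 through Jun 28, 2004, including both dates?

16

Occurrences land 15·i days after Sep 3, 2003 for i = 0, 1, 2, …
Oct 27, 2003 is 54 days after the start; 54 ÷ 15 = 3 remainder 9; since the remainder is 9, round up to i = 4. First occurrence in the window: #5 on Nov 2, 2003 (4×15 = 60 days in).
Jun 28, 2004 is 299 days after the start; 299 ÷ 15 = 19 remainder 14. Last occurrence in the window: #20 on Jun 14, 2004.
Occurrences #5 through #20: 16 in total.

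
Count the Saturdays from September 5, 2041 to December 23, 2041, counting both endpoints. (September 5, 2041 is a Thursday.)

September 5, 2041 is a Thursday; the first Saturday on or after it is September 7, 2041 (2 days later).
From September 7, 2041 to December 23, 2041: 23 + 31 + 30 + 23 = 107 days (rest of September, October, November, December).
107 ÷ 7 = 15 full weeks with remainder 2, so 15 more Saturdays after the first → 16.

16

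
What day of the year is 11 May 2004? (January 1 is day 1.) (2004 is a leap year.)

132

Days in months before May: 31 + 29 + 31 + 30 = 121.
Plus 11 days into May → day 132.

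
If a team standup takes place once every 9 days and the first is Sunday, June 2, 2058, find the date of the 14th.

September 27, 2058

The 14th occurrence is 13 intervals after the first: 13 × 9 = 117 days after June 2, 2058.
June has 30 days — 28 days to the end of June leaves 89.
July has 31 days (58 left).
August has 31 days (27 left).
27 days into September → September 27, 2058.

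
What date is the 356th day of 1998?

January has 31 days (356 − 31 = 325 remain).
February has 28 days (325 − 28 = 297 remain).
March has 31 days (297 − 31 = 266 remain).
April has 30 days (266 − 30 = 236 remain).
May has 31 days (236 − 31 = 205 remain).
June has 30 days (205 − 30 = 175 remain).
July has 31 days (175 − 31 = 144 remain).
August has 31 days (144 − 31 = 113 remain).
September has 30 days (113 − 30 = 83 remain).
October has 31 days (83 − 31 = 52 remain).
November has 30 days (52 − 30 = 22 remain).
22 into December → December 22.

22 December 1998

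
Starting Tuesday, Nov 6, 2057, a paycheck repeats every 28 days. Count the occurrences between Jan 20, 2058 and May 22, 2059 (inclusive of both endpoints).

18

Occurrences land 28·i days after Nov 6, 2057 for i = 0, 1, 2, …
Jan 20, 2058 is 75 days after the start; 75 ÷ 28 = 2 remainder 19; since the remainder is 19, round up to i = 3. First occurrence in the window: #4 on Jan 29, 2058 (3×28 = 84 days in).
May 22, 2059 is 562 days after the start; 562 ÷ 28 = 20 remainder 2. Last occurrence in the window: #21 on May 20, 2059.
Occurrences #4 through #21: 18 in total.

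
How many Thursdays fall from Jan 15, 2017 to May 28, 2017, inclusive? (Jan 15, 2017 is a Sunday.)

19

Jan 15, 2017 is a Sunday; the first Thursday on or after it is Jan 19, 2017 (4 days later).
From Jan 19, 2017 to May 28, 2017: 12 + 28 + 31 + 30 + 28 = 129 days (rest of Jan, Feb, Mar, Apr, May).
129 ÷ 7 = 18 full weeks with remainder 3, so 18 more Thursdays after the first → 19.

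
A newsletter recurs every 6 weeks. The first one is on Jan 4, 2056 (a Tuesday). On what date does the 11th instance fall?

Feb 27, 2057

The 11th occurrence is 10 intervals after the first: 10 × 42 = 420 days after Jan 4, 2056.
Jan has 31 days — 27 days to the end of Jan leaves 393.
Feb has 29 days (364 left).
Mar has 31 days (333 left).
Apr has 30 days (303 left).
May has 31 days (272 left).
Jun has 30 days (242 left).
Jul has 31 days (211 left).
Aug has 31 days (180 left).
Sep has 30 days (150 left).
Oct has 31 days (119 left).
Nov has 30 days (89 left).
Dec has 31 days (58 left).
Jan has 31 days (27 left).
27 days into Feb → Feb 27, 2057.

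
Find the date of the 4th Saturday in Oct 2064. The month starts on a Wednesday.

Oct 2064 begins on a Wednesday, so the first Saturday is Oct 4 (3 days later).
The 4th Saturday is 3 weeks later: 4 + 21 = 25.

Oct 25, 2064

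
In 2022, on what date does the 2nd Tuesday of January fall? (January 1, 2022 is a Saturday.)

January 2022 begins on a Saturday, so the first Tuesday is January 4 (3 days later).
The 2nd Tuesday is 1 weeks later: 4 + 7 = 11.

January 11, 2022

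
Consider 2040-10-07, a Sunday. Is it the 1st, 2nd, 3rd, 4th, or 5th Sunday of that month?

Day 7 falls in week ⌈7/7⌉ of the month.
Days 1–7 hold the 1st Sunday, 8–14 the 2nd, 15–21 the 3rd, 22–28 the 4th, 29–31 the 5th.
7 is in the range for the 1st.

1st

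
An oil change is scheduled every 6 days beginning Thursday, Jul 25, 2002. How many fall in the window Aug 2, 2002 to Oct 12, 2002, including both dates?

12

Occurrences land 6·i days after Jul 25, 2002 for i = 0, 1, 2, …
Aug 2, 2002 is 8 days after the start; 8 ÷ 6 = 1 remainder 2; since the remainder is 2, round up to i = 2. First occurrence in the window: #3 on Aug 6, 2002 (2×6 = 12 days in).
Oct 12, 2002 is 79 days after the start; 79 ÷ 6 = 13 remainder 1. Last occurrence in the window: #14 on Oct 11, 2002.
Occurrences #3 through #14: 12 in total.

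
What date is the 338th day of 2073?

4 December 2073

January has 31 days (338 − 31 = 307 remain).
February has 28 days (307 − 28 = 279 remain).
March has 31 days (279 − 31 = 248 remain).
April has 30 days (248 − 30 = 218 remain).
May has 31 days (218 − 31 = 187 remain).
June has 30 days (187 − 30 = 157 remain).
July has 31 days (157 − 31 = 126 remain).
August has 31 days (126 − 31 = 95 remain).
September has 30 days (95 − 30 = 65 remain).
October has 31 days (65 − 31 = 34 remain).
November has 30 days (34 − 30 = 4 remain).
4 into December → December 4.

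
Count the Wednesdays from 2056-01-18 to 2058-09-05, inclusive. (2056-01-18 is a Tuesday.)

138

2056-01-18 is a Tuesday; the first Wednesday on or after it is 2056-01-19 (1 day later).
From 2056-01-19 to 2058-09-05: 347 + 365 + 248 = 960 days (rest of 2056, 2057, to 2058-09-05 in 2058).
960 ÷ 7 = 137 full weeks with remainder 1, so 137 more Wednesdays after the first → 138.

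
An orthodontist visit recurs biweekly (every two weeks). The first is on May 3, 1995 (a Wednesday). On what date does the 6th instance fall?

The 6th occurrence is 5 intervals after the first: 5 × 14 = 70 days after May 3, 1995.
May has 31 days — 28 days to the end of May leaves 42.
Jun has 30 days (12 left).
12 days into Jul → Jul 12, 1995.

Jul 12, 1995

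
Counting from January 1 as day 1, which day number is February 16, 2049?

Days in months before February: 31 = 31.
Plus 16 days into February → day 47.

47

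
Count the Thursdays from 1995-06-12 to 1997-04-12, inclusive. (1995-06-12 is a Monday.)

96

1995-06-12 is a Monday; the first Thursday on or after it is 1995-06-15 (3 days later).
From 1995-06-15 to 1997-04-12: 199 + 366 + 102 = 667 days (rest of 1995, 1996, to 1997-04-12 in 1997).
667 ÷ 7 = 95 full weeks with remainder 2, so 95 more Thursdays after the first → 96.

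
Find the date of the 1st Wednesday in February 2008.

February 6, 2008

February 2008 begins on a Friday, so the first Wednesday is February 6 (5 days later).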